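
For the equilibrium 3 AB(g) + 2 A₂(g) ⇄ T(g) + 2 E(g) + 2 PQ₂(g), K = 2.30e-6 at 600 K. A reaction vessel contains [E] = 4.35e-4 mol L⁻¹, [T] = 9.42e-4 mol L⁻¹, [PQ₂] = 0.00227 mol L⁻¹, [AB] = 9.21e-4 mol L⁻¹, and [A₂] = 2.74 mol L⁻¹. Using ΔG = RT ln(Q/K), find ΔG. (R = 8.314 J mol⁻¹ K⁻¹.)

Q = [T]·[E]²·[PQ₂]² / ([AB]³·[A₂]²) = (9.42e-4)·(4.35e-4)²·(0.00227)² / ((9.21e-4)³·(2.74)²) = 1.57e-7
ΔG = RT ln(Q/K) = (8.314 J mol⁻¹ K⁻¹)(600 K) × ln(1.57e-7/2.30e-6)
   = (4.988 kJ/mol)(-2.684) = -13.4 kJ/mol
ΔG < 0, so the forward reaction is spontaneous (proceeds forward).

ΔG = -13.4 kJ/mol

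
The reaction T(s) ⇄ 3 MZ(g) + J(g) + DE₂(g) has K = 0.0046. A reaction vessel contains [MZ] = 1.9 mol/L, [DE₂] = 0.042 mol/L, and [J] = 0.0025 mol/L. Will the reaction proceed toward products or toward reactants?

(T is a pure solid — omitted from Q.)
Q = [MZ]³·[J]·[DE₂] = (1.9)³·(0.0025)·(0.042) = 7.2e-4
Q = 7.2e-4 < K = 0.0046, so the forward reaction proceeds.

forward (toward products)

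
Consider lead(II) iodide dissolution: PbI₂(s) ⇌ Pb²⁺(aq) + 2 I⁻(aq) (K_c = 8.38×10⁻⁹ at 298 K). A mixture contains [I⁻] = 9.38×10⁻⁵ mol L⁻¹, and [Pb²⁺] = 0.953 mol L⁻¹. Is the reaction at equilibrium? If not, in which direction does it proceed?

(PbI₂ is a pure solid — omitted from Q_c.)
Q_c = [Pb²⁺]·[I⁻]² = (0.953)·(9.38×10⁻⁵)² = 8.38×10⁻⁹
Q_c = 8.38×10⁻⁹ = K_c, so the system is already at equilibrium.

neither direction; the system is at equilibrium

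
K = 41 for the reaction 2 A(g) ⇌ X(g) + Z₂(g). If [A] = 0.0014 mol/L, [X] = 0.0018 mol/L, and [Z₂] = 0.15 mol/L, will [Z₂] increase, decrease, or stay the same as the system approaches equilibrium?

decrease

Q = [X]·[Z₂] / [A]² = (0.0018)·(0.15) / (0.0014)² = 140
Q = 140 > K = 41: net reverse reaction.
Z₂ is a product, so it decreases.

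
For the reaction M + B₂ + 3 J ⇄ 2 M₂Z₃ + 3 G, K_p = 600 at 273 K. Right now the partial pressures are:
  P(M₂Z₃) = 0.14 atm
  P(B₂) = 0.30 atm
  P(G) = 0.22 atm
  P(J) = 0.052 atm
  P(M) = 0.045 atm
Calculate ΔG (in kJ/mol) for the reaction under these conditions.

ΔG = -3.85 kJ/mol

Q_p = P(M₂Z₃)²·P(G)³ / (P(M)·P(B₂)·P(J)³) = (0.14)²·(0.22)³ / ((0.045)·(0.30)·(0.052)³) = 110
ΔG = RT ln(Q_p/K_p) = (8.314 J mol⁻¹ K⁻¹)(273 K) × ln(110/600)
   = (2.270 kJ/mol)(-1.696) = -3.85 kJ/mol
ΔG < 0, so the forward reaction is spontaneous (proceeds forward).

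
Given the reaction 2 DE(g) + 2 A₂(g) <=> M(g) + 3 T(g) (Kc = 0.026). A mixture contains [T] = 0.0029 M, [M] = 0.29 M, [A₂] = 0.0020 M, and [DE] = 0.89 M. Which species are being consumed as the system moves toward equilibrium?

Qc = [M]·[T]³ / ([DE]²·[A₂]²) = (0.29)·(0.0029)³ / ((0.89)²·(0.0020)²) = 0.0022
Qc = 0.0022 < Kc = 0.026: net forward reaction.

DE, A₂ (reactants)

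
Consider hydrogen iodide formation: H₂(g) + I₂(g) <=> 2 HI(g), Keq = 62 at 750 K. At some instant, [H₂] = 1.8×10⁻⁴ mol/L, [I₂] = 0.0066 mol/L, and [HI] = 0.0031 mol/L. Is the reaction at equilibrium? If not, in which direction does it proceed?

toward products

Q = [HI]² / ([H₂]·[I₂]) = (0.0031)² / ((1.8×10⁻⁴)·(0.0066)) = 8.1
Q = 8.1 < Keq = 62, so the forward reaction proceeds.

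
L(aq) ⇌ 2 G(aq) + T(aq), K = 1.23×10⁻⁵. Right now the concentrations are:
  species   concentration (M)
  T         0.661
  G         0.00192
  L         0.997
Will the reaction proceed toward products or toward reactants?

Q = [G]²·[T] / [L] = (0.00192)²·(0.661) / (0.997) = 2.44×10⁻⁶
Q = 2.44×10⁻⁶ < K = 1.23×10⁻⁵, so the forward reaction proceeds.

in the forward direction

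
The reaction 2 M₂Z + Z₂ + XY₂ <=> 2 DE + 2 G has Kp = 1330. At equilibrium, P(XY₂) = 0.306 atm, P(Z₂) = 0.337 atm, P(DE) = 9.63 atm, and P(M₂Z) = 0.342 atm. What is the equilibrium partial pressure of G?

P(G) = 0.416 atm

At equilibrium, Kp = P(DE)²·P(G)² / (P(M₂Z)²·P(Z₂)·P(XY₂)) = 1330.
(9.63)²·(P(G))² / ((0.342)²·(0.337)·(0.306)) = 1330
P(G)² = 0.173 ⇒ P(G) = 0.416 atm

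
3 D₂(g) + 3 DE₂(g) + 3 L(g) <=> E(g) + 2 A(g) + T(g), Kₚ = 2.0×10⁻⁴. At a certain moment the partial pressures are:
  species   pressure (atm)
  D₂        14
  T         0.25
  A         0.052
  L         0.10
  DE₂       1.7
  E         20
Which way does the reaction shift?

to the left

Qₚ = P(E)·P(A)²·P(T) / (P(D₂)³·P(DE₂)³·P(L)³) = (20)·(0.052)²·(0.25) / ((14)³·(1.7)³·(0.10)³) = 0.0010
Qₚ = 0.0010 > Kₚ = 2.0×10⁻⁴, so the reverse reaction proceeds.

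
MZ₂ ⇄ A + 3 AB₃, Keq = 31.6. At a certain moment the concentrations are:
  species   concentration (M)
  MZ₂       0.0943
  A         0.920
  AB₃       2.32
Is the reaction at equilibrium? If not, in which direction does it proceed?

Q = [A]·[AB₃]³ / [MZ₂] = (0.920)·(2.32)³ / (0.0943) = 122
Q = 122 > Keq = 31.6, so the reverse reaction proceeds.

reverse (toward reactants)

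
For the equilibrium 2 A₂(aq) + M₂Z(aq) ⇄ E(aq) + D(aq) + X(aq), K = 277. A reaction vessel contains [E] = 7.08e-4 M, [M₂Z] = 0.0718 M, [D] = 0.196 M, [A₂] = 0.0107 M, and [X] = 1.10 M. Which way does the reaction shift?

to the right

Q = [E]·[D]·[X] / ([A₂]²·[M₂Z]) = (7.08e-4)·(0.196)·(1.10) / ((0.0107)²·(0.0718)) = 18.6
Q = 18.6 < K = 277, so the forward reaction proceeds.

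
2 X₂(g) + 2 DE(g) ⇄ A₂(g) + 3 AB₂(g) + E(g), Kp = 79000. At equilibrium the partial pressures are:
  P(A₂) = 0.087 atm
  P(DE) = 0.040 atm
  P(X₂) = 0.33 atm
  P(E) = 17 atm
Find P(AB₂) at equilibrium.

P(AB₂) = 2.1 atm

At equilibrium, Kp = P(A₂)·P(AB₂)³·P(E) / (P(X₂)²·P(DE)²) = 79000.
(0.087)·(P(AB₂))³·(17) / ((0.33)²·(0.040)²) = 79000
P(AB₂)³ = 9.31 ⇒ P(AB₂) = 2.1 atm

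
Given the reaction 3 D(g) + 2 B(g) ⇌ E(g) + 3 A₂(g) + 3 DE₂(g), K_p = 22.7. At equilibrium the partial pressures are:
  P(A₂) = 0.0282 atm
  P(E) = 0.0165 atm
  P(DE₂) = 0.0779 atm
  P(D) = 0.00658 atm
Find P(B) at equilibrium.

P(B) = 0.00520 atm

At equilibrium, K_p = P(E)·P(A₂)³·P(DE₂)³ / (P(D)³·P(B)²) = 22.7.
(0.0165)·(0.0282)³·(0.0779)³ / ((0.00658)³·(P(B))²) = 22.7
P(B)² = 2.70×10⁻⁵ ⇒ P(B) = 0.00520 atm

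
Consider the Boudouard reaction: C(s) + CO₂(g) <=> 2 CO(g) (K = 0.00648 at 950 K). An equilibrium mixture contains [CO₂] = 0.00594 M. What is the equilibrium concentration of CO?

[CO] = 0.00620 M

(C is a pure solid — omitted from K.)
At equilibrium, K = [CO]² / [CO₂] = 0.00648.
([CO])² / (0.00594) = 0.00648
[CO]² = 3.85e-5 ⇒ [CO] = 0.00620 M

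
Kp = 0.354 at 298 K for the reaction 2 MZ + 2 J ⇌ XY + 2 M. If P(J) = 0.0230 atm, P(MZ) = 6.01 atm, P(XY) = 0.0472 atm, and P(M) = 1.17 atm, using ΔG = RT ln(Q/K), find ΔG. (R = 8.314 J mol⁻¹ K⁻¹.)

ΔG = 5.59 kJ/mol

Qp = P(XY)·P(M)² / (P(MZ)²·P(J)²) = (0.0472)·(1.17)² / ((6.01)²·(0.0230)²) = 3.38
ΔG = RT ln(Qp/Kp) = (8.314 J mol⁻¹ K⁻¹)(298 K) × ln(3.38/0.354)
   = (2.478 kJ/mol)(2.256) = 5.59 kJ/mol
ΔG > 0, so the forward reaction is non-spontaneous (proceeds in reverse).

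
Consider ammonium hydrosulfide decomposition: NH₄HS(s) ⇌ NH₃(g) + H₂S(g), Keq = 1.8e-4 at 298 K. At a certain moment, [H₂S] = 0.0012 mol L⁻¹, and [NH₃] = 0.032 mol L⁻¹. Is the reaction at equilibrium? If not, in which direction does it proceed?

(NH₄HS is a pure solid — omitted from Q.)
Q = [NH₃]·[H₂S] = (0.032)·(0.0012) = 3.8e-5
Q = 3.8e-5 < Keq = 1.8e-4, so the forward reaction proceeds.

toward products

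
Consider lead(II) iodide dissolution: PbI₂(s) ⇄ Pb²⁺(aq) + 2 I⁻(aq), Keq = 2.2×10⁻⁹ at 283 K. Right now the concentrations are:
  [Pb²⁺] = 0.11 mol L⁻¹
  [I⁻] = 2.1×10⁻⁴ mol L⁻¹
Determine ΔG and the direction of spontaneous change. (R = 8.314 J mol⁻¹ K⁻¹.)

(PbI₂ is a pure solid — omitted from Q.)
Q = [Pb²⁺]·[I⁻]² = (0.11)·(2.1×10⁻⁴)² = 4.85×10⁻⁹
ΔG = RT ln(Q/Keq) = (8.314 J mol⁻¹ K⁻¹)(283 K) × ln(4.85×10⁻⁹/2.2×10⁻⁹)
   = (2.353 kJ/mol)(0.7905) = 1.86 kJ/mol
ΔG > 0, so the forward reaction is non-spontaneous (proceeds in reverse).

ΔG = 1.86 kJ/mol; the forward reaction is non-spontaneous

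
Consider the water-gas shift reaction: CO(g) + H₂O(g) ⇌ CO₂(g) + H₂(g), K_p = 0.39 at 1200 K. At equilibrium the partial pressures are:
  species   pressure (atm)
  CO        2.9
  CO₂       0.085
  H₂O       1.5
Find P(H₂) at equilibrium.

P(H₂) = 20 atm

At equilibrium, K_p = P(CO₂)·P(H₂) / (P(CO)·P(H₂O)) = 0.39.
(0.085)·(P(H₂)) / ((2.9)·(1.5)) = 0.39
P(H₂) = 20.0 = 20 atm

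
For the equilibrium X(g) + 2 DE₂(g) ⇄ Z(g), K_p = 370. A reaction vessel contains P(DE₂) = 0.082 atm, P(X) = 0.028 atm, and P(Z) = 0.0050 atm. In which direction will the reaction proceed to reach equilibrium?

Q_p = P(Z) / (P(X)·P(DE₂)²) = (0.0050) / ((0.028)·(0.082)²) = 27
Q_p = 27 < K_p = 370, so the forward reaction proceeds.

to the right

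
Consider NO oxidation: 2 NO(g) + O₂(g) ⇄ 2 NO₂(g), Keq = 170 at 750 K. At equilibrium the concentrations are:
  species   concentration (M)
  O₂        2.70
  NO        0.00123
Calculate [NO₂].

At equilibrium, Keq = [NO₂]² / ([NO]²·[O₂]) = 170.
([NO₂])² / ((0.00123)²·(2.70)) = 170
[NO₂]² = 6.94×10⁻⁴ ⇒ [NO₂] = 0.0264 M

[NO₂] = 0.0264 M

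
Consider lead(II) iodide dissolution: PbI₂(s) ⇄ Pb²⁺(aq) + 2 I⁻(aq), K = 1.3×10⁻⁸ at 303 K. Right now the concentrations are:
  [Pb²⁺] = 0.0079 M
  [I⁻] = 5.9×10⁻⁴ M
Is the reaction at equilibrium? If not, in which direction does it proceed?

in the forward direction

(PbI₂ is a pure solid — omitted from Q.)
Q = [Pb²⁺]·[I⁻]² = (0.0079)·(5.9×10⁻⁴)² = 2.7×10⁻⁹
Q = 2.7×10⁻⁹ < K = 1.3×10⁻⁸, so the forward reaction proceeds.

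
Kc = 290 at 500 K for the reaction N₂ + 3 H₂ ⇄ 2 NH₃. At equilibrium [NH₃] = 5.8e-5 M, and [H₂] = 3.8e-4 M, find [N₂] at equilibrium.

At equilibrium, Kc = [NH₃]² / ([N₂]·[H₂]³) = 290.
(5.8e-5)² / (([N₂])·(3.8e-4)³) = 290
[N₂] = 0.211 = 0.21 M

[N₂] = 0.21 M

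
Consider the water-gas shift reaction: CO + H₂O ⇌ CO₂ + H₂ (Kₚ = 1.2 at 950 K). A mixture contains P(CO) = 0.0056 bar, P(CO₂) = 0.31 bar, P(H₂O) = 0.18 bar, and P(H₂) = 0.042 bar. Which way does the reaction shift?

in the reverse direction

Qₚ = P(CO₂)·P(H₂) / (P(CO)·P(H₂O)) = (0.31)·(0.042) / ((0.0056)·(0.18)) = 13
Qₚ = 13 > Kₚ = 1.2, so the reverse reaction proceeds.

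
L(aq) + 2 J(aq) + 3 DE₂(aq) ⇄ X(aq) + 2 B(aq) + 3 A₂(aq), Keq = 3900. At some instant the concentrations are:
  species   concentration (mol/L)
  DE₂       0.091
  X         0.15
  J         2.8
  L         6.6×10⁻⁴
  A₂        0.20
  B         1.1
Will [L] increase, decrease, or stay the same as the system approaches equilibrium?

decrease

Q = [X]·[B]²·[A₂]³ / ([L]·[J]²·[DE₂]³) = (0.15)·(1.1)²·(0.20)³ / ((6.6×10⁻⁴)·(2.8)²·(0.091)³) = 370
Q = 370 < Keq = 3900: net forward reaction.
L is a reactant, so it decreases.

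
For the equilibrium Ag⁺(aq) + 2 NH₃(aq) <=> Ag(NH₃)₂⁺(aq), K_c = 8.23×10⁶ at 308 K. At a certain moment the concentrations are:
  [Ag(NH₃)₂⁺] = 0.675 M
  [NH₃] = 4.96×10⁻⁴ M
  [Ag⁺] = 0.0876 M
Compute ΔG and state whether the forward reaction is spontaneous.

Q_c = [Ag(NH₃)₂⁺] / ([Ag⁺]·[NH₃]²) = (0.675) / ((0.0876)·(4.96×10⁻⁴)²) = 3.13×10⁷
ΔG = RT ln(Q_c/K_c) = (8.314 J mol⁻¹ K⁻¹)(308 K) × ln(3.13×10⁷/8.23×10⁶)
   = (2.561 kJ/mol)(1.336) = 3.42 kJ/mol
ΔG > 0, so the forward reaction is non-spontaneous (proceeds in reverse).

ΔG = 3.42 kJ/mol; the forward reaction is non-spontaneous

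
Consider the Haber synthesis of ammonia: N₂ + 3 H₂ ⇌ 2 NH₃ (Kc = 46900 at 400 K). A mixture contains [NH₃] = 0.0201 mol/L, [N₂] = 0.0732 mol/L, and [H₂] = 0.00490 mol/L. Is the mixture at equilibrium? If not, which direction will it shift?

Qc = [NH₃]² / ([N₂]·[H₂]³) = (0.0201)² / ((0.0732)·(0.00490)³) = 46900
Qc = 46900 = Kc; the system is at equilibrium.

yes, at equilibrium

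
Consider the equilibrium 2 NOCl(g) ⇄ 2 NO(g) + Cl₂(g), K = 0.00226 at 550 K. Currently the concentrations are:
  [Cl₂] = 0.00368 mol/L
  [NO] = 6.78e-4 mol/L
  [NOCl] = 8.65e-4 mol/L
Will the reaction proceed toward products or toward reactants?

Q = [NO]²·[Cl₂] / [NOCl]² = (6.78e-4)²·(0.00368) / (8.65e-4)² = 0.00226
Q = 0.00226 = K, so the system is already at equilibrium.

at equilibrium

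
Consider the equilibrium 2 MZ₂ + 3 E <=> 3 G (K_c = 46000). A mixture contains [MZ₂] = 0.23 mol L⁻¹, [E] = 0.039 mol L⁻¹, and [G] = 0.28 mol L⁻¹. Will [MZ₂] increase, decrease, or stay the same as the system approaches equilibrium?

decrease

Q_c = [G]³ / ([MZ₂]²·[E]³) = (0.28)³ / ((0.23)²·(0.039)³) = 7000
Q_c = 7000 < K_c = 46000: net forward reaction.
MZ₂ is a reactant, so it decreases.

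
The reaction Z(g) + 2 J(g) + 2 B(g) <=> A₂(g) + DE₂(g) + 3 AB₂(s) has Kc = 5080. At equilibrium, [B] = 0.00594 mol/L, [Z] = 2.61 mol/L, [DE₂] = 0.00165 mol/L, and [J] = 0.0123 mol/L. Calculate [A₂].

(AB₂ is a pure solid — omitted from Kc.)
At equilibrium, Kc = [A₂]·[DE₂] / ([Z]·[J]²·[B]²) = 5080.
([A₂])·(0.00165) / ((2.61)·(0.0123)²·(0.00594)²) = 5080
[A₂] = 0.0429 mol/L

[A₂] = 0.0429 mol/L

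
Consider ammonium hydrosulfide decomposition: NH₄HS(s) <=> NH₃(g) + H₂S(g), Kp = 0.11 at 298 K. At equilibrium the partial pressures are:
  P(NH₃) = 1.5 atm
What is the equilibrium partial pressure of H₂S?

P(H₂S) = 0.073 atm

(NH₄HS is a pure solid — omitted from Kp.)
At equilibrium, Kp = P(NH₃)·P(H₂S) = 0.11.
(1.5)·(P(H₂S)) = 0.11
P(H₂S) = 0.0733 = 0.073 atm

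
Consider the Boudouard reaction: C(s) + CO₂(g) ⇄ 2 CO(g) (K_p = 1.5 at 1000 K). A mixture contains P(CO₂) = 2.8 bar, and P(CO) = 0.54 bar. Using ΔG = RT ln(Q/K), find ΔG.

ΔG = -22.2 kJ/mol

(C is a pure solid — omitted from Q_p.)
Q_p = P(CO)² / P(CO₂) = (0.54)² / (2.8) = 0.104
ΔG = RT ln(Q_p/K_p) = (8.314 J mol⁻¹ K⁻¹)(1000 K) × ln(0.104/1.5)
   = (8.314 kJ/mol)(-2.669) = -22.2 kJ/mol
ΔG < 0, so the forward reaction is spontaneous (proceeds forward).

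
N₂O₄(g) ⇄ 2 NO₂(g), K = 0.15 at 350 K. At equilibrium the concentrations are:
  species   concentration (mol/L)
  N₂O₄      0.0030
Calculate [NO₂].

At equilibrium, K = [NO₂]² / [N₂O₄] = 0.15.
([NO₂])² / (0.0030) = 0.15
[NO₂]² = 4.50×10⁻⁴ ⇒ [NO₂] = 0.021 mol/L

[NO₂] = 0.021 mol/L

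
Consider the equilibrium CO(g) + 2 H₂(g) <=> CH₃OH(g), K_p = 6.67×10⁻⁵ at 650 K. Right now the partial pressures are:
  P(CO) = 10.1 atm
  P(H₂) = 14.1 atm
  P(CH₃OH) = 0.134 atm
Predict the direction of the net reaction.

Q_p = P(CH₃OH) / (P(CO)·P(H₂)²) = (0.134) / ((10.1)·(14.1)²) = 6.67×10⁻⁵
Q_p = 6.67×10⁻⁵ = K_p, so the system is already at equilibrium.

at equilibrium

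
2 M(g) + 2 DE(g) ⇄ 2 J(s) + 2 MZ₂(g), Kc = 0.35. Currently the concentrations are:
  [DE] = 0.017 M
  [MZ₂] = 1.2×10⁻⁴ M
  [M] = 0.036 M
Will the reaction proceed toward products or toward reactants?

to the right

(J is a pure solid — omitted from Qc.)
Qc = [MZ₂]² / ([M]²·[DE]²) = (1.2×10⁻⁴)² / ((0.036)²·(0.017)²) = 0.038
Qc = 0.038 < Kc = 0.35, so the forward reaction proceeds.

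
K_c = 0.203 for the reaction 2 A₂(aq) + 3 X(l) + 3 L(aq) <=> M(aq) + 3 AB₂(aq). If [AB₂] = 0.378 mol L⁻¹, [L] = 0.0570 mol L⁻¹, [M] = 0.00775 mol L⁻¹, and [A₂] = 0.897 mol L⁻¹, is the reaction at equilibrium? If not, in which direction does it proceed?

(X is a pure liquid — omitted from Q_c.)
Q_c = [M]·[AB₂]³ / ([A₂]²·[L]³) = (0.00775)·(0.378)³ / ((0.897)²·(0.0570)³) = 2.81
Q_c = 2.81 > K_c = 0.203, so the reverse reaction proceeds.

reverse (toward reactants)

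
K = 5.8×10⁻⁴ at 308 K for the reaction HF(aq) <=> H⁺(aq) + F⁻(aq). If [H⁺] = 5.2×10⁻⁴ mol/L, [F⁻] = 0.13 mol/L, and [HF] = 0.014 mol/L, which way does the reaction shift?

toward reactants

Q = [H⁺]·[F⁻] / [HF] = (5.2×10⁻⁴)·(0.13) / (0.014) = 0.0048
Q = 0.0048 > K = 5.8×10⁻⁴, so the reverse reaction proceeds.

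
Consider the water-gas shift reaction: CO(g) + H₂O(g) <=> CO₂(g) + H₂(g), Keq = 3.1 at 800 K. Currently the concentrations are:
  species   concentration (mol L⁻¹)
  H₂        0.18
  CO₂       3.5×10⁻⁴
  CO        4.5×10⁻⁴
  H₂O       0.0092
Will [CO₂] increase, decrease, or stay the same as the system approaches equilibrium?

decrease

Q = [CO₂]·[H₂] / ([CO]·[H₂O]) = (3.5×10⁻⁴)·(0.18) / ((4.5×10⁻⁴)·(0.0092)) = 15
Q = 15 > Keq = 3.1: net reverse reaction.
CO₂ is a product, so it decreases.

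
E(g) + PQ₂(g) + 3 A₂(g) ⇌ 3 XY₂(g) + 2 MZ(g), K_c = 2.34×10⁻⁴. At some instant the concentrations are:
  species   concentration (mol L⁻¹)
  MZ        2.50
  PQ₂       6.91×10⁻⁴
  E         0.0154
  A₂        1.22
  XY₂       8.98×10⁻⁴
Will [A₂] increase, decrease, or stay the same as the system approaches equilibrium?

Q_c = [XY₂]³·[MZ]² / ([E]·[PQ₂]·[A₂]³) = (8.98×10⁻⁴)³·(2.50)² / ((0.0154)·(6.91×10⁻⁴)·(1.22)³) = 2.34×10⁻⁴
Q_c = 2.34×10⁻⁴ = K_c; the system is at equilibrium.

stay the same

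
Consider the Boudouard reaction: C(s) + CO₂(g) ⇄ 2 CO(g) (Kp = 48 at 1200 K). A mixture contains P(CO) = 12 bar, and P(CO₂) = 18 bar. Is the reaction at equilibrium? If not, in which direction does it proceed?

in the forward direction

(C is a pure solid — omitted from Qp.)
Qp = P(CO)² / P(CO₂) = (12)² / (18) = 8.0
Qp = 8.0 < Kp = 48, so the forward reaction proceeds.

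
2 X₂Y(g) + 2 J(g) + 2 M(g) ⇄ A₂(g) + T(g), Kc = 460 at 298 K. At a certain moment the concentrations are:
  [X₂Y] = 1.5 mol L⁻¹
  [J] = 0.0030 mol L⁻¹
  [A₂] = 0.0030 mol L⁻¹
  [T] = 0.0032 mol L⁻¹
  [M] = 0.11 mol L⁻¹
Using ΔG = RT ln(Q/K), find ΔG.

Qc = [A₂]·[T] / ([X₂Y]²·[J]²·[M]²) = (0.0030)·(0.0032) / ((1.5)²·(0.0030)²·(0.11)²) = 39.2
ΔG = RT ln(Qc/Kc) = (8.314 J mol⁻¹ K⁻¹)(298 K) × ln(39.2/460)
   = (2.478 kJ/mol)(-2.463) = -6.10 kJ/mol
ΔG < 0, so the forward reaction is spontaneous (proceeds forward).

ΔG = -6.10 kJ/mol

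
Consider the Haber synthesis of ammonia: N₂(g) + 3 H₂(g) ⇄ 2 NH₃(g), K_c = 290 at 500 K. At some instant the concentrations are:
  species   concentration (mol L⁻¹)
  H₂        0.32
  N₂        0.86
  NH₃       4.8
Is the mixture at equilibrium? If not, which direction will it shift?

no; Q > K, reaction proceeds in reverse

Q_c = [NH₃]² / ([N₂]·[H₂]³) = (4.8)² / ((0.86)·(0.32)³) = 820
Q_c = 820 > K_c = 290: net reverse reaction.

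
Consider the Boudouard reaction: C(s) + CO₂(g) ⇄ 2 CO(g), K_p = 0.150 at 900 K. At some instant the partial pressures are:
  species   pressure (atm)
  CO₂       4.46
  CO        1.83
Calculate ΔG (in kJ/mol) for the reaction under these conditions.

(C is a pure solid — omitted from Q_p.)
Q_p = P(CO)² / P(CO₂) = (1.83)² / (4.46) = 0.751
ΔG = RT ln(Q_p/K_p) = (8.314 J mol⁻¹ K⁻¹)(900 K) × ln(0.751/0.150)
   = (7.483 kJ/mol)(1.611) = 12.1 kJ/mol
ΔG > 0, so the forward reaction is non-spontaneous (proceeds in reverse).

ΔG = 12.1 kJ/mol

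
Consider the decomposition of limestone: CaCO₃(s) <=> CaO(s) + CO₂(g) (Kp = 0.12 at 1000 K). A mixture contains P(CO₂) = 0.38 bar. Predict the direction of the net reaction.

(CaCO₃, CaO are pure solids — omitted from Qp.)
Qp = P(CO₂) = 0.38
Qp = 0.38 > Kp = 0.12, so the reverse reaction proceeds.

reverse (toward reactants)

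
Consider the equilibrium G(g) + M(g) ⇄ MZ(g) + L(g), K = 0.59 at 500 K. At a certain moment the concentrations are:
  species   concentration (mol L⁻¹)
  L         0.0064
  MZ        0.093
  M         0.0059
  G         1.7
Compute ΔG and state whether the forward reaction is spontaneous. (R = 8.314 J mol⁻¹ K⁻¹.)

Q = [MZ]·[L] / ([G]·[M]) = (0.093)·(0.0064) / ((1.7)·(0.0059)) = 0.0593
ΔG = RT ln(Q/K) = (8.314 J mol⁻¹ K⁻¹)(500 K) × ln(0.0593/0.59)
   = (4.157 kJ/mol)(-2.298) = -9.55 kJ/mol
ΔG < 0, so the forward reaction is spontaneous (proceeds forward).

ΔG = -9.55 kJ/mol; the forward reaction is spontaneous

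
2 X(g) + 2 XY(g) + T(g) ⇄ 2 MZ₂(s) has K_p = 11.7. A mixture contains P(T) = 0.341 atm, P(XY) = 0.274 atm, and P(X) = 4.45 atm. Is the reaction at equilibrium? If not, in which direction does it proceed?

(MZ₂ is a pure solid — omitted from Q_p.)
Q_p = 1 / (P(X)²·P(XY)²·P(T)) = 1 / ((4.45)²·(0.274)²·(0.341)) = 1.97
Q_p = 1.97 < K_p = 11.7, so the forward reaction proceeds.

in the forward direction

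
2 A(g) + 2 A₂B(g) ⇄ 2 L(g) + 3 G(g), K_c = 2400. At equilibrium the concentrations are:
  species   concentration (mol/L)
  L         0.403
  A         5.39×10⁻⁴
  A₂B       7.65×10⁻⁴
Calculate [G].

At equilibrium, K_c = [L]²·[G]³ / ([A]²·[A₂B]²) = 2400.
(0.403)²·([G])³ / ((5.39×10⁻⁴)²·(7.65×10⁻⁴)²) = 2400
[G]³ = 2.51×10⁻⁹ ⇒ [G] = 0.00136 mol/L

[G] = 0.00136 mol/L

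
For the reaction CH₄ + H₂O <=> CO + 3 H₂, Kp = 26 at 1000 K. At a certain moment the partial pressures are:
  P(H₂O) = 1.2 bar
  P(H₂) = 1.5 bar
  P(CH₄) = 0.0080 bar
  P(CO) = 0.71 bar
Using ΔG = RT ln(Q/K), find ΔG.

ΔG = 18.8 kJ/mol

Qp = P(CO)·P(H₂)³ / (P(CH₄)·P(H₂O)) = (0.71)·(1.5)³ / ((0.0080)·(1.2)) = 250
ΔG = RT ln(Qp/Kp) = (8.314 J mol⁻¹ K⁻¹)(1000 K) × ln(250/26)
   = (8.314 kJ/mol)(2.263) = 18.8 kJ/mol
ΔG > 0, so the forward reaction is non-spontaneous (proceeds in reverse).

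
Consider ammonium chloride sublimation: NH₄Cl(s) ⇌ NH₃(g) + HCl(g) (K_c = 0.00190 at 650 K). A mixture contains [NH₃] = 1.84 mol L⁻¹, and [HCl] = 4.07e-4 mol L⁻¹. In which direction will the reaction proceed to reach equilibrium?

(NH₄Cl is a pure solid — omitted from Q_c.)
Q_c = [NH₃]·[HCl] = (1.84)·(4.07e-4) = 7.49e-4
Q_c = 7.49e-4 < K_c = 0.00190, so the forward reaction proceeds.

in the forward direction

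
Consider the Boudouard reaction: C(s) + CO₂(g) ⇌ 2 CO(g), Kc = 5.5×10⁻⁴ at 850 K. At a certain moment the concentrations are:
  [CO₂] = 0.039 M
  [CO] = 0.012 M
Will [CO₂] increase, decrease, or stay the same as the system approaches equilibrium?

(C is a pure solid — omitted from Qc.)
Qc = [CO]² / [CO₂] = (0.012)² / (0.039) = 0.0037
Qc = 0.0037 > Kc = 5.5×10⁻⁴: net reverse reaction.
CO₂ is a reactant, so it increases.

increase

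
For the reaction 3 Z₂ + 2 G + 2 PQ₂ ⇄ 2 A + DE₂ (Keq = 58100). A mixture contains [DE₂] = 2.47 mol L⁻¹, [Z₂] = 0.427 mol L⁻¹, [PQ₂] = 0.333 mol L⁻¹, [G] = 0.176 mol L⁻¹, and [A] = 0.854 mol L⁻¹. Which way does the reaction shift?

Q = [A]²·[DE₂] / ([Z₂]³·[G]²·[PQ₂]²) = (0.854)²·(2.47) / ((0.427)³·(0.176)²·(0.333)²) = 6740
Q = 6740 < Keq = 58100, so the forward reaction proceeds.

in the forward direction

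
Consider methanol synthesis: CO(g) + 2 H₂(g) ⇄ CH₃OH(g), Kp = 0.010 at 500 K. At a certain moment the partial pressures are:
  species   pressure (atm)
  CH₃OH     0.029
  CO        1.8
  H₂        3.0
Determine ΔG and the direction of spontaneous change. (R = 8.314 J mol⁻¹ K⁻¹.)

Qp = P(CH₃OH) / (P(CO)·P(H₂)²) = (0.029) / ((1.8)·(3.0)²) = 0.00179
ΔG = RT ln(Qp/Kp) = (8.314 J mol⁻¹ K⁻¹)(500 K) × ln(0.00179/0.010)
   = (4.157 kJ/mol)(-1.720) = -7.15 kJ/mol
ΔG < 0, so the forward reaction is spontaneous (proceeds forward).

ΔG = -7.15 kJ/mol; the forward reaction is spontaneous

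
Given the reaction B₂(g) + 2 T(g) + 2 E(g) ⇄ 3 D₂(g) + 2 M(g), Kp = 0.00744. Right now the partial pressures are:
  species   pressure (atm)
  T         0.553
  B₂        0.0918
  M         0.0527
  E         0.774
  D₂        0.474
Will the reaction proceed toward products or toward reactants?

reverse (toward reactants)

Qp = P(D₂)³·P(M)² / (P(B₂)·P(T)²·P(E)²) = (0.474)³·(0.0527)² / ((0.0918)·(0.553)²·(0.774)²) = 0.0176
Qp = 0.0176 > Kp = 0.00744, so the reverse reaction proceeds.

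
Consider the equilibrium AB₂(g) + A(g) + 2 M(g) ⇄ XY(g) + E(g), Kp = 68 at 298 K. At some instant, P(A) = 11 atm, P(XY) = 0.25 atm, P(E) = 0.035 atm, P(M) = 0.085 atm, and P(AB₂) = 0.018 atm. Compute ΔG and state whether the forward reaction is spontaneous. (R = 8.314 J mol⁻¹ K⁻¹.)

ΔG = -5.97 kJ/mol; the forward reaction is spontaneous

Qp = P(XY)·P(E) / (P(AB₂)·P(A)·P(M)²) = (0.25)·(0.035) / ((0.018)·(11)·(0.085)²) = 6.12
ΔG = RT ln(Qp/Kp) = (8.314 J mol⁻¹ K⁻¹)(298 K) × ln(6.12/68)
   = (2.478 kJ/mol)(-2.408) = -5.97 kJ/mol
ΔG < 0, so the forward reaction is spontaneous (proceeds forward).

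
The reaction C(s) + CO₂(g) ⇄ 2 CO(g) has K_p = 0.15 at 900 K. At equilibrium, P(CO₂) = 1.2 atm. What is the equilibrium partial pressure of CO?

(C is a pure solid — omitted from K_p.)
At equilibrium, K_p = P(CO)² / P(CO₂) = 0.15.
(P(CO))² / (1.2) = 0.15
P(CO)² = 0.180 ⇒ P(CO) = 0.42 atm

P(CO) = 0.42 atm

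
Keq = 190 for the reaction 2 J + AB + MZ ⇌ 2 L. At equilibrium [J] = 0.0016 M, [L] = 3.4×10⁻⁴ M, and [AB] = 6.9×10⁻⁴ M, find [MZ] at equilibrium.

[MZ] = 0.34 M

At equilibrium, Keq = [L]² / ([J]²·[AB]·[MZ]) = 190.
(3.4×10⁻⁴)² / ((0.0016)²·(6.9×10⁻⁴)·([MZ])) = 190
[MZ] = 0.344 = 0.34 M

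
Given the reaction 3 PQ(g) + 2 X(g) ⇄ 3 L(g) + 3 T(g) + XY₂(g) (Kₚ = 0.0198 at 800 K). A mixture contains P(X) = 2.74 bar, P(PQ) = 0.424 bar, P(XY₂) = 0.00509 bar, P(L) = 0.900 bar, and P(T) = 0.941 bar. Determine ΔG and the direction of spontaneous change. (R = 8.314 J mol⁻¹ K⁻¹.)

Qₚ = P(L)³·P(T)³·P(XY₂) / (P(PQ)³·P(X)²) = (0.900)³·(0.941)³·(0.00509) / ((0.424)³·(2.74)²) = 0.00540
ΔG = RT ln(Qₚ/Kₚ) = (8.314 J mol⁻¹ K⁻¹)(800 K) × ln(0.00540/0.0198)
   = (6.651 kJ/mol)(-1.299) = -8.64 kJ/mol
ΔG < 0, so the forward reaction is spontaneous (proceeds forward).

ΔG = -8.64 kJ/mol; the forward reaction is spontaneous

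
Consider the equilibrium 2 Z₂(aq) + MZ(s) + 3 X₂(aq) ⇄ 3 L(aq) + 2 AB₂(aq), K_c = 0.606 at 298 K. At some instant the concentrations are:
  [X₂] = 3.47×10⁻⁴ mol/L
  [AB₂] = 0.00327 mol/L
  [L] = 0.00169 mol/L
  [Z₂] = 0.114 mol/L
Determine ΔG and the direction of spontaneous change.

(MZ is a pure solid — omitted from Q_c.)
Q_c = [L]³·[AB₂]² / ([Z₂]²·[X₂]³) = (0.00169)³·(0.00327)² / ((0.114)²·(3.47×10⁻⁴)³) = 0.0951
ΔG = RT ln(Q_c/K_c) = (8.314 J mol⁻¹ K⁻¹)(298 K) × ln(0.0951/0.606)
   = (2.478 kJ/mol)(-1.852) = -4.59 kJ/mol
ΔG < 0, so the forward reaction is spontaneous (proceeds forward).

ΔG = -4.59 kJ/mol; the forward reaction is spontaneous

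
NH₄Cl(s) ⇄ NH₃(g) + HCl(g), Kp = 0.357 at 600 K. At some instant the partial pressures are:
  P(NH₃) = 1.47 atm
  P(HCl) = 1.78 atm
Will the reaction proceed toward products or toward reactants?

(NH₄Cl is a pure solid — omitted from Qp.)
Qp = P(NH₃)·P(HCl) = (1.47)·(1.78) = 2.62
Qp = 2.62 > Kp = 0.357, so the reverse reaction proceeds.

to the left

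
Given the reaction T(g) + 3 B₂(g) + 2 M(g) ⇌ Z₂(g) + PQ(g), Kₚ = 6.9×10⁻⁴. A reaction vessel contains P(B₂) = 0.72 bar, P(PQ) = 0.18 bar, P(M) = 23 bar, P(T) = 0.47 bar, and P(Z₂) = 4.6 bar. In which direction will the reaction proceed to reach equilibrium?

in the reverse direction

Qₚ = P(Z₂)·P(PQ) / (P(T)·P(B₂)³·P(M)²) = (4.6)·(0.18) / ((0.47)·(0.72)³·(23)²) = 0.0089
Qₚ = 0.0089 > Kₚ = 6.9×10⁻⁴, so the reverse reaction proceeds.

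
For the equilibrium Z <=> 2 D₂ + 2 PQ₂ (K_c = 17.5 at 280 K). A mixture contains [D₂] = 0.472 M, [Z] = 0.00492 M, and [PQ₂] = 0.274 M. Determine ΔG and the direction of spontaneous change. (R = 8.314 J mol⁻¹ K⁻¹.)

ΔG = -3.81 kJ/mol; the forward reaction is spontaneous

Q_c = [D₂]²·[PQ₂]² / [Z] = (0.472)²·(0.274)² / (0.00492) = 3.40
ΔG = RT ln(Q_c/K_c) = (8.314 J mol⁻¹ K⁻¹)(280 K) × ln(3.40/17.5)
   = (2.328 kJ/mol)(-1.638) = -3.81 kJ/mol
ΔG < 0, so the forward reaction is spontaneous (proceeds forward).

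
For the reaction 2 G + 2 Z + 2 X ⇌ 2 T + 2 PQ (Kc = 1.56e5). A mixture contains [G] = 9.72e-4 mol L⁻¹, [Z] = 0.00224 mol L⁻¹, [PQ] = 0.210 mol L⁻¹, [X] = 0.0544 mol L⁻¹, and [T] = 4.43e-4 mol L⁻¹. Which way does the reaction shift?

to the left

Qc = [T]²·[PQ]² / ([G]²·[Z]²·[X]²) = (4.43e-4)²·(0.210)² / ((9.72e-4)²·(0.00224)²·(0.0544)²) = 6.17e5
Qc = 6.17e5 > Kc = 1.56e5, so the reverse reaction proceeds.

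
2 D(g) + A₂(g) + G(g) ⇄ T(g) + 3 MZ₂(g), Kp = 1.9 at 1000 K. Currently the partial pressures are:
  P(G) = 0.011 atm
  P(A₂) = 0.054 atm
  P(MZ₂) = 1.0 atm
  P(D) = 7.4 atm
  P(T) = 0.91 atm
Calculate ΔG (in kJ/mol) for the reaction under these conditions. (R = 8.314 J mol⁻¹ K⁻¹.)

ΔG = 22.4 kJ/mol

Qp = P(T)·P(MZ₂)³ / (P(D)²·P(A₂)·P(G)) = (0.91)·(1.0)³ / ((7.4)²·(0.054)·(0.011)) = 28.0
ΔG = RT ln(Qp/Kp) = (8.314 J mol⁻¹ K⁻¹)(1000 K) × ln(28.0/1.9)
   = (8.314 kJ/mol)(2.690) = 22.4 kJ/mol
ΔG > 0, so the forward reaction is non-spontaneous (proceeds in reverse).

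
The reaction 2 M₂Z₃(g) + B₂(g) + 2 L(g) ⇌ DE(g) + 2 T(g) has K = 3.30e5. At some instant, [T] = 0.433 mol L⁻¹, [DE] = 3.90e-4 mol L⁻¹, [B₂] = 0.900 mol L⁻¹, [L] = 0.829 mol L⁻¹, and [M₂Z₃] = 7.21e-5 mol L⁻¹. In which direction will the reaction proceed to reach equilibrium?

Q = [DE]·[T]² / ([M₂Z₃]²·[B₂]·[L]²) = (3.90e-4)·(0.433)² / ((7.21e-5)²·(0.900)·(0.829)²) = 22700
Q = 22700 < K = 3.30e5, so the forward reaction proceeds.

in the forward direction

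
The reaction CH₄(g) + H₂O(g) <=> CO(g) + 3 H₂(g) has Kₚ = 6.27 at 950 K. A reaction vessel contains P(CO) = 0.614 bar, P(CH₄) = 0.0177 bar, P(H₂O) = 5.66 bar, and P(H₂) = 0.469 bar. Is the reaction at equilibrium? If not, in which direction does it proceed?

Qₚ = P(CO)·P(H₂)³ / (P(CH₄)·P(H₂O)) = (0.614)·(0.469)³ / ((0.0177)·(5.66)) = 0.632
Qₚ = 0.632 < Kₚ = 6.27, so the forward reaction proceeds.

toward products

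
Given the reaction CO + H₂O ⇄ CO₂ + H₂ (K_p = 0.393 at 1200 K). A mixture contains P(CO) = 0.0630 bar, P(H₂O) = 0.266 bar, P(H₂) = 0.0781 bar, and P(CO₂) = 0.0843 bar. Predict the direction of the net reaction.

Q_p = P(CO₂)·P(H₂) / (P(CO)·P(H₂O)) = (0.0843)·(0.0781) / ((0.0630)·(0.266)) = 0.393
Q_p = 0.393 = K_p, so the system is already at equilibrium.

neither direction; the system is at equilibrium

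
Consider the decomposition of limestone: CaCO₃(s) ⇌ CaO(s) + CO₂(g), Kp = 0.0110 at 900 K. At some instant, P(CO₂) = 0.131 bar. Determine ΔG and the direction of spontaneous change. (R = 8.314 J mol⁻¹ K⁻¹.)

ΔG = 18.5 kJ/mol; the forward reaction is non-spontaneous

(CaCO₃, CaO are pure solids — omitted from Qp.)
Qp = P(CO₂) = 0.131
ΔG = RT ln(Qp/Kp) = (8.314 J mol⁻¹ K⁻¹)(900 K) × ln(0.131/0.0110)
   = (7.483 kJ/mol)(2.477) = 18.5 kJ/mol
ΔG > 0, so the forward reaction is non-spontaneous (proceeds in reverse).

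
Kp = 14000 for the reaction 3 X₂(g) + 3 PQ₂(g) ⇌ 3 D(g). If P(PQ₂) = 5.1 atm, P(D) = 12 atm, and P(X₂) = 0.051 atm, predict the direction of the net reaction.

to the left

Qp = P(D)³ / (P(X₂)³·P(PQ₂)³) = (12)³ / ((0.051)³·(5.1)³) = 98000
Qp = 98000 > Kp = 14000, so the reverse reaction proceeds.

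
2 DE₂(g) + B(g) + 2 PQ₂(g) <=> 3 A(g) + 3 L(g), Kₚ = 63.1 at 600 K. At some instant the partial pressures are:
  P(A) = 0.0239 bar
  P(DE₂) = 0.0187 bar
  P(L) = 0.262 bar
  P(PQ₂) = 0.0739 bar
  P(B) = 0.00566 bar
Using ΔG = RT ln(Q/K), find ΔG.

Qₚ = P(A)³·P(L)³ / (P(DE₂)²·P(B)·P(PQ₂)²) = (0.0239)³·(0.262)³ / ((0.0187)²·(0.00566)·(0.0739)²) = 22.7
ΔG = RT ln(Qₚ/Kₚ) = (8.314 J mol⁻¹ K⁻¹)(600 K) × ln(22.7/63.1)
   = (4.988 kJ/mol)(-1.022) = -5.10 kJ/mol
ΔG < 0, so the forward reaction is spontaneous (proceeds forward).

ΔG = -5.10 kJ/mol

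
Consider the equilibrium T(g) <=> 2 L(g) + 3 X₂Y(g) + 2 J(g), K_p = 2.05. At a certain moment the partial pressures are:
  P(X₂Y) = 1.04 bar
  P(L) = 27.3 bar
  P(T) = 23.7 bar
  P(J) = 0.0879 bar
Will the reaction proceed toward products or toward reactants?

in the forward direction

Q_p = P(L)²·P(X₂Y)³·P(J)² / P(T) = (27.3)²·(1.04)³·(0.0879)² / (23.7) = 0.273
Q_p = 0.273 < K_p = 2.05, so the forward reaction proceeds.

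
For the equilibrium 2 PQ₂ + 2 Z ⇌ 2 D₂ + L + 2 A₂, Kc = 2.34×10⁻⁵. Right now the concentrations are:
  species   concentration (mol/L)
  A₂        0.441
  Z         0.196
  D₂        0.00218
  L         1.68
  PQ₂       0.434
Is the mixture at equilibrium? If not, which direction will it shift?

Qc = [D₂]²·[L]·[A₂]² / ([PQ₂]²·[Z]²) = (0.00218)²·(1.68)·(0.441)² / ((0.434)²·(0.196)²) = 2.15×10⁻⁴
Qc = 2.15×10⁻⁴ > Kc = 2.34×10⁻⁵: net reverse reaction.

no; Q > K, reaction proceeds in reverse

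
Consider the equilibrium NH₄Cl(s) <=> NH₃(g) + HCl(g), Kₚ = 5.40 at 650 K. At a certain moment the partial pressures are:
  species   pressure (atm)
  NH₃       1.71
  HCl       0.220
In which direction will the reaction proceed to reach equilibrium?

toward products

(NH₄Cl is a pure solid — omitted from Qₚ.)
Qₚ = P(NH₃)·P(HCl) = (1.71)·(0.220) = 0.376
Qₚ = 0.376 < Kₚ = 5.40, so the forward reaction proceeds.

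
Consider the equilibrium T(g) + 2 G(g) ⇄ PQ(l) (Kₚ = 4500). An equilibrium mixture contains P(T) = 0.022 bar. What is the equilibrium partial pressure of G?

(PQ is a pure liquid — omitted from Kₚ.)
At equilibrium, Kₚ = 1 / (P(T)·P(G)²) = 4500.
1 / ((0.022)·(P(G))²) = 4500
P(G)² = 0.0101 ⇒ P(G) = 0.10 bar

P(G) = 0.10 bar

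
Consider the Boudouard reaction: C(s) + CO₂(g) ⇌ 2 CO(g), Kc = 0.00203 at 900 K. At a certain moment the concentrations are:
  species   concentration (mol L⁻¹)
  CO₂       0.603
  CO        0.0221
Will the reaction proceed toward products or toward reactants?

(C is a pure solid — omitted from Qc.)
Qc = [CO]² / [CO₂] = (0.0221)² / (0.603) = 8.10e-4
Qc = 8.10e-4 < Kc = 0.00203, so the forward reaction proceeds.

forward (toward products)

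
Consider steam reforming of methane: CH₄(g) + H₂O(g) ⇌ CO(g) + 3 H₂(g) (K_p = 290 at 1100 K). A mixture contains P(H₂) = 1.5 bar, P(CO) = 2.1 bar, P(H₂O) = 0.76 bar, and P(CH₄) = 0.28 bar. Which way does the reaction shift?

Q_p = P(CO)·P(H₂)³ / (P(CH₄)·P(H₂O)) = (2.1)·(1.5)³ / ((0.28)·(0.76)) = 33
Q_p = 33 < K_p = 290, so the forward reaction proceeds.

toward products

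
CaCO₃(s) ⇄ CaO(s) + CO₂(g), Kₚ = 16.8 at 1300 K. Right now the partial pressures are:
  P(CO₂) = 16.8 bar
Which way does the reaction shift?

no net change (already at equilibrium)

(CaCO₃, CaO are pure solids — omitted from Qₚ.)
Qₚ = P(CO₂) = 16.8
Qₚ = 16.8 = Kₚ, so the system is already at equilibrium.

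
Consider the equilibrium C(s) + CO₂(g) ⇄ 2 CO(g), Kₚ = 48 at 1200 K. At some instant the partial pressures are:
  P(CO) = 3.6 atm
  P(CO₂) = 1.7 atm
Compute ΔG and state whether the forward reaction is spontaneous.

ΔG = -18.4 kJ/mol; the forward reaction is spontaneous

(C is a pure solid — omitted from Qₚ.)
Qₚ = P(CO)² / P(CO₂) = (3.6)² / (1.7) = 7.62
ΔG = RT ln(Qₚ/Kₚ) = (8.314 J mol⁻¹ K⁻¹)(1200 K) × ln(7.62/48)
   = (9.977 kJ/mol)(-1.840) = -18.4 kJ/mol
ΔG < 0, so the forward reaction is spontaneous (proceeds forward).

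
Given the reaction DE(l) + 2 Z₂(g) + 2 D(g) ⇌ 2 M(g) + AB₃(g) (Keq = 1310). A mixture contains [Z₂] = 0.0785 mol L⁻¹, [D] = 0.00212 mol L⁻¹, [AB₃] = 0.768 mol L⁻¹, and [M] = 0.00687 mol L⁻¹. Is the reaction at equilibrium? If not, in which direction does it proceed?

(DE is a pure liquid — omitted from Q.)
Q = [M]²·[AB₃] / ([Z₂]²·[D]²) = (0.00687)²·(0.768) / ((0.0785)²·(0.00212)²) = 1310
Q = 1310 = Keq, so the system is already at equilibrium.

no net change (already at equilibrium)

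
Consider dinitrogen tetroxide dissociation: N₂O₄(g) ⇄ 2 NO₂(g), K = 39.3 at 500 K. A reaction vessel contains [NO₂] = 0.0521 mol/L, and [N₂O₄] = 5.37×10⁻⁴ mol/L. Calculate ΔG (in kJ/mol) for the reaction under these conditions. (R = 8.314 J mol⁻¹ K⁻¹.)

Q = [NO₂]² / [N₂O₄] = (0.0521)² / (5.37×10⁻⁴) = 5.05
ΔG = RT ln(Q/K) = (8.314 J mol⁻¹ K⁻¹)(500 K) × ln(5.05/39.3)
   = (4.157 kJ/mol)(-2.052) = -8.53 kJ/mol
ΔG < 0, so the forward reaction is spontaneous (proceeds forward).

ΔG = -8.53 kJ/mol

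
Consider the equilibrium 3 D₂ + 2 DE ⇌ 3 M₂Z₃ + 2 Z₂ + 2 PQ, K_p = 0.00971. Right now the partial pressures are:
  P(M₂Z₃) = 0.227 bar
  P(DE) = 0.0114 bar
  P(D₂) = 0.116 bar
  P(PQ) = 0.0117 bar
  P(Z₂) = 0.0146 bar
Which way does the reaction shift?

Q_p = P(M₂Z₃)³·P(Z₂)²·P(PQ)² / (P(D₂)³·P(DE)²) = (0.227)³·(0.0146)²·(0.0117)² / ((0.116)³·(0.0114)²) = 0.00168
Q_p = 0.00168 < K_p = 0.00971, so the forward reaction proceeds.

in the forward direction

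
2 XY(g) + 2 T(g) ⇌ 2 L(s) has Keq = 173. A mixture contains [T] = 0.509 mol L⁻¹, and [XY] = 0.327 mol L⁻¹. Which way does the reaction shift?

(L is a pure solid — omitted from Q.)
Q = 1 / ([XY]²·[T]²) = 1 / ((0.327)²·(0.509)²) = 36.1
Q = 36.1 < Keq = 173, so the forward reaction proceeds.

to the right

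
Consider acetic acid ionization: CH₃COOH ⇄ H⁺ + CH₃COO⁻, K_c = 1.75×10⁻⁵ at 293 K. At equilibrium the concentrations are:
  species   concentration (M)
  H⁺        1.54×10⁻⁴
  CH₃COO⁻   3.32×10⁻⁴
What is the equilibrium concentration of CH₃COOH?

At equilibrium, K_c = [H⁺]·[CH₃COO⁻] / [CH₃COOH] = 1.75×10⁻⁵.
(1.54×10⁻⁴)·(3.32×10⁻⁴) / ([CH₃COOH]) = 1.75×10⁻⁵
[CH₃COOH] = 0.00292 M

[CH₃COOH] = 0.00292 M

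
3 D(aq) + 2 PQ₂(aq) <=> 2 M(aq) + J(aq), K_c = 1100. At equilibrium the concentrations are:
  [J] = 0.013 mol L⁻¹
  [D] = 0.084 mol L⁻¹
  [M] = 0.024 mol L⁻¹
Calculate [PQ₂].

[PQ₂] = 0.0034 mol L⁻¹

At equilibrium, K_c = [M]²·[J] / ([D]³·[PQ₂]²) = 1100.
(0.024)²·(0.013) / ((0.084)³·([PQ₂])²) = 1100
[PQ₂]² = 1.15e-5 ⇒ [PQ₂] = 0.0034 mol L⁻¹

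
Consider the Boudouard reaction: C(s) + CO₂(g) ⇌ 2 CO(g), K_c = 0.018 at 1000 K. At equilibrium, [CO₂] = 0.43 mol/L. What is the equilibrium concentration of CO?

(C is a pure solid — omitted from K_c.)
At equilibrium, K_c = [CO]² / [CO₂] = 0.018.
([CO])² / (0.43) = 0.018
[CO]² = 0.00774 ⇒ [CO] = 0.088 mol/L

[CO] = 0.088 mol/L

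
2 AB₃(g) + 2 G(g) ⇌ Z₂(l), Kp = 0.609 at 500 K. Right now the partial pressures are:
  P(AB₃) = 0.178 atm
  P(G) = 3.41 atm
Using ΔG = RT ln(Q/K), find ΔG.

(Z₂ is a pure liquid — omitted from Qp.)
Qp = 1 / (P(AB₃)²·P(G)²) = 1 / ((0.178)²·(3.41)²) = 2.71
ΔG = RT ln(Qp/Kp) = (8.314 J mol⁻¹ K⁻¹)(500 K) × ln(2.71/0.609)
   = (4.157 kJ/mol)(1.493) = 6.21 kJ/mol
ΔG > 0, so the forward reaction is non-spontaneous (proceeds in reverse).

ΔG = 6.21 kJ/mol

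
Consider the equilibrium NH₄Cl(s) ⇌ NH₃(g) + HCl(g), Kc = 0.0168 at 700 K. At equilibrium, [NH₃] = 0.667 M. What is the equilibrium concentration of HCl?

[HCl] = 0.0252 M

(NH₄Cl is a pure solid — omitted from Kc.)
At equilibrium, Kc = [NH₃]·[HCl] = 0.0168.
(0.667)·([HCl]) = 0.0168
[HCl] = 0.0252 M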